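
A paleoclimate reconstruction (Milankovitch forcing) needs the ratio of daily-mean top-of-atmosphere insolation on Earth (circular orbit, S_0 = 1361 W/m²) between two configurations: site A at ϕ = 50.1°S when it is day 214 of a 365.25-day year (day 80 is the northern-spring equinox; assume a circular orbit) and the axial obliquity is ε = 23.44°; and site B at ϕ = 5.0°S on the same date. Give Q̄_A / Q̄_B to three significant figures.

Q̄_A / Q̄_B ≈ 0.328

— Configuration A (ϕ=-50.1°):
Solar longitude: L_s = 360° × (214 − 80)/365.25 = 132.074°.
sin δ = sin 23.44° × sin 132.074° = 0.29527, so δ = +17.174°.
cos h₀ = −tan(-50.1°) tan(+17.174°) = 0.3696, h₀ = 1.1922 rad.
Bracket: h₀ sin ϕ sin δ + cos ϕ cos δ sin h₀ = 1.1922×-0.76717×0.29527 + 0.64145×0.95541×0.92918 = -0.270060 + 0.569446 = 0.299386.
Q̄ = (S_0/π) × [bracket] = (1361/π) × 0.299386 = 129.70 W/m².
— Configuration B (ϕ=-5.0°):
cos h₀ = −tan(-5.0°) tan(+17.174°) = 0.0270, h₀ = 1.5438 rad.
Bracket: h₀ sin ϕ sin δ + cos ϕ cos δ sin h₀ = 1.5438×-0.08716×0.29527 + 0.99619×0.95541×0.99963 = -0.039731 + 0.951418 = 0.911687.
Q̄ = (S_0/π) × [bracket] = (1361/π) × 0.911687 = 394.96 W/m².
Ratio Q̄_A / Q̄_B = 129.70 / 394.96 = 0.3284.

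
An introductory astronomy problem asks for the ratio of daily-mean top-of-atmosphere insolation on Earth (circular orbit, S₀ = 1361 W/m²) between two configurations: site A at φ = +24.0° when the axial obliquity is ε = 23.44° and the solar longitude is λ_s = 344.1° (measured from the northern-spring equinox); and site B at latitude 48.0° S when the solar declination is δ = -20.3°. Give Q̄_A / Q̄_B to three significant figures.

— Configuration A (φ=+24.0°):
Solar declination: sin δ = sin ε · sin λ_s = sin 23.44° × sin 344.1° = -0.10898, so δ = -6.256°.
cos H₀ = −tan(+24.0°) tan(-6.256°) = 0.0488, H₀ = 1.5220 rad.
Bracket: H₀ sin φ sin δ + cos φ cos δ sin H₀ = 1.5220×0.40674×-0.10898 + 0.91355×0.99404×0.99881 = -0.067465 + 0.907025 = 0.839560.
Q̄ = (S₀/π) × [bracket] = (1361/π) × 0.839560 = 363.71 W/m².
— Configuration B (φ=-48.0°):
cos H₀ = −tan(-48.0°) tan(-20.300°) = -0.4108, H₀ = 1.9942 rad.
Bracket: H₀ sin φ sin δ + cos φ cos δ sin H₀ = 1.9942×-0.74314×-0.34694 + 0.66913×0.93789×0.91171 = 0.514155 + 0.572162 = 1.086317.
Q̄ = (S₀/π) × [bracket] = (1361/π) × 1.086317 = 470.61 W/m².
Ratio Q̄_A / Q̄_B = 363.71 / 470.61 = 0.7728.

Q̄_A / Q̄_B ≈ 0.773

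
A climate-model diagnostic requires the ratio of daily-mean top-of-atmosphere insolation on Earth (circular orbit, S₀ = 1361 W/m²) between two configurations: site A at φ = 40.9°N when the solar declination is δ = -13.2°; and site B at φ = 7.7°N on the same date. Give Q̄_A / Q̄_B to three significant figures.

— Configuration A (φ=+40.9°):
cos H₀ = −tan(+40.9°) tan(-13.200°) = 0.2032, H₀ = 1.3662 rad.
Bracket: H₀ sin φ sin δ + cos φ cos δ sin H₀ = 1.3662×0.65474×-0.22835 + 0.75585×0.97358×0.97914 = -0.204260 + 0.720530 = 0.516270.
Q̄ = (S₀/π) × [bracket] = (1361/π) × 0.516270 = 223.66 W/m².
— Configuration B (φ=+7.7°):
cos H₀ = −tan(+7.7°) tan(-13.200°) = 0.0317, H₀ = 1.5391 rad.
Bracket: H₀ sin φ sin δ + cos φ cos δ sin H₀ = 1.5391×0.13399×-0.22835 + 0.99098×0.97358×0.99950 = -0.047091 + 0.964316 = 0.917225.
Q̄ = (S₀/π) × [bracket] = (1361/π) × 0.917225 = 397.36 W/m².
Ratio Q̄_A / Q̄_B = 223.66 / 397.36 = 0.5629.

Q̄_A / Q̄_B ≈ 0.563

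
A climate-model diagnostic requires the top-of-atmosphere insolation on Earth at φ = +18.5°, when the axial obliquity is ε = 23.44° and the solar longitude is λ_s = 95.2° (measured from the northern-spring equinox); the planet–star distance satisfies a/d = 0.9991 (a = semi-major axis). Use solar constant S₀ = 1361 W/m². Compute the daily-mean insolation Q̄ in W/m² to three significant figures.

Solar declination: sin δ = sin ε · sin λ_s = sin 23.44° × sin 95.2° = 0.39615, so δ = +23.338°.
cos H₀ = −tan(+18.5°) tan(+23.338°) = -0.1444, H₀ = 1.7157 rad.
Bracket: H₀ sin φ sin δ + cos φ cos δ sin H₀ = 1.7157×0.31730×0.39615 + 0.94832×0.91819×0.98953 = 0.215661 + 0.861621 = 1.077282.
Inverse-square distance factor (a/d)² = 0.9991² = 0.998201.
Q̄ = (S₀/π) × 0.998201 × [bracket] = (1361/π) × 0.998201 × 1.077282 = 465.9 W/m².

Q̄ ≈ 466 W/m²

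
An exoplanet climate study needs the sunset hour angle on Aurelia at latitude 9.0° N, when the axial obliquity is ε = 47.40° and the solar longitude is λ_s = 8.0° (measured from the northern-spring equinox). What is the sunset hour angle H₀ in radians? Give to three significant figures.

H₀ = 1.59 rad

Solar declination: sin δ = sin ε · sin λ_s = sin 47.40° × sin 8.0° = 0.10244, so δ = +5.880°.
cos H₀ = −tan φ · tan δ = −tan(+9.0°) × tan(+5.880°) = -0.0163, so H₀ = 1.5871 rad = 90.93°.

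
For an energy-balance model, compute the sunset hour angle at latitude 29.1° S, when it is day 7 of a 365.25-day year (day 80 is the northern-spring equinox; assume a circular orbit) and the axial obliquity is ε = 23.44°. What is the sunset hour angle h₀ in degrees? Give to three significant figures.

Solar longitude: L_s = 360° × (7 − 80)/365.25 = -71.951°, i.e. -71.951° + 360° = 288.049°.
sin δ = sin 23.44° × sin 288.049° = -0.37821, so δ = -22.223°.
cos h₀ = −tan ϕ · tan δ = −tan(-29.1°) × tan(-22.223°) = -0.2274, so h₀ = 1.8002 rad = 103.14°.

h₀ = 103°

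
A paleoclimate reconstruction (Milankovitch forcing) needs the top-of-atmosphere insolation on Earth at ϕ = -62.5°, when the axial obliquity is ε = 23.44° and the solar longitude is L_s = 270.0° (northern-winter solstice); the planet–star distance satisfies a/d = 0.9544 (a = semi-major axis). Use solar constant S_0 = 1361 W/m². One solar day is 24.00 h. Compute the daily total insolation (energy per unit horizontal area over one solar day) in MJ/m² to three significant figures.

38.7 MJ/m²

Solar declination: sin δ = sin ε · sin L_s = sin 23.44° × sin 270.0° = -0.39779, so δ = -23.440°.
cos h₀ = −tan(-62.5°) tan(-23.440°) = -0.8329, h₀ = 2.5551 rad.
Bracket: h₀ sin ϕ sin δ + cos ϕ cos δ sin h₀ = 2.5551×-0.88701×-0.39779 + 0.46175×0.91748×0.55346 = 0.901551 + 0.234471 = 1.136022.
Inverse-square distance factor (a/d)² = 0.9544² = 0.910879.
Q̄ = (S_0/π) × 0.910879 × [bracket] = (1361/π) × 0.910879 × 1.136022 = 448.29 W/m².
Daily total = Q̄ × 24.00 h × 3600 s/h = 448.29 × 24.00 × 3600 / 10⁶ = 38.73 MJ/m².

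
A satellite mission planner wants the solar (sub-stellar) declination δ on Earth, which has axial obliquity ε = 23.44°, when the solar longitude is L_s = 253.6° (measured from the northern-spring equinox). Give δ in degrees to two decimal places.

δ = -22.43°

sin δ = sin ε · sin L_s = sin 23.44° × sin 253.6° = -0.381604.
δ = arcsin(-0.381604) = -22.43°.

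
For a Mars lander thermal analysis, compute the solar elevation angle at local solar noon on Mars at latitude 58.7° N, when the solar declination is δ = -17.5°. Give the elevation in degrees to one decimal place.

At local noon the hour angle is zero, so the zenith angle equals |φ − δ| = |+58.7° − (-17.500°)| = 76.200°.
Elevation = 90° − 76.200° = 13.8°.

13.8°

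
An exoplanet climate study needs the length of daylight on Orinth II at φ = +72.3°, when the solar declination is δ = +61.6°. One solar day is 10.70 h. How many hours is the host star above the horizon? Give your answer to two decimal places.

Sunrise equation: cos H₀ = −tan φ · tan δ = -5.7951 ≤ −1, so the host star never sets (polar day) and H₀ = π.
Daylight = 2H₀/(2π) × 10.70 h = (3.1416/π) × 10.70 = 10.70 h.

10.70 h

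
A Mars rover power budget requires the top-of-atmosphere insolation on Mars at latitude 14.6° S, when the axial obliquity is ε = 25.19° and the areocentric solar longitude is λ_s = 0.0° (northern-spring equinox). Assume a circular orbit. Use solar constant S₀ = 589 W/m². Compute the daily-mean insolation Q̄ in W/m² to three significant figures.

Q̄ ≈ 181 W/m²

sin δ = sin 25.19° × sin 0.0° = 0.00000, so δ = +0.000°.
cos H₀ = −tan(-14.6°) tan(+0.000°) = 0.0000, H₀ = 1.5708 rad.
Bracket: H₀ sin φ sin δ + cos φ cos δ sin H₀ = 1.5708×-0.25207×0.00000 + 0.96771×1.00000×1.00000 = -0.000000 + 0.967710 = 0.967710.
Q̄ = (S₀/π) × [bracket] = (589/π) × 0.967710 = 181.4 W/m².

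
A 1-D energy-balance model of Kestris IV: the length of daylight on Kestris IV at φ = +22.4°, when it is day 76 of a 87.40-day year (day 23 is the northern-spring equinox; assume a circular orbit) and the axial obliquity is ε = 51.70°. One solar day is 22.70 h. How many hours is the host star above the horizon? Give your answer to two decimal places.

Solar longitude: λ_s = 360° × (76 − 23)/87.40 = 218.307°.
sin δ = sin 51.70° × sin 218.307° = -0.48646, so δ = -29.108°.
cos H₀ = −tan φ · tan δ = −tan(+22.4°) × tan(-29.108°) = 0.2295, so H₀ = 1.3392 rad = 76.73°.
Daylight = 2H₀/(2π) × 22.70 h = (1.3392/π) × 22.70 = 9.68 h.

9.68 h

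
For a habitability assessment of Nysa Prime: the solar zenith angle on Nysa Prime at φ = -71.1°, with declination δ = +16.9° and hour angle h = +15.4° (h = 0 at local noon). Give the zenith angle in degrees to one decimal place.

θ_z = 88.6°

cos θ_z = sin φ sin δ + cos φ cos δ cos h = -0.275029 + 0.298801 = 0.023772.
θ_z = arccos(0.023772) = 88.6°.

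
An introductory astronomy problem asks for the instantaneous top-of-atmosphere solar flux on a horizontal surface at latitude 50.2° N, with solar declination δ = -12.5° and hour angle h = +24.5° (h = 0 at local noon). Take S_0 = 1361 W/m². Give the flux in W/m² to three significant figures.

548 W/m²

cos θ_z = sin ϕ sin δ + cos ϕ cos δ cos h = -0.166287 + 0.568668 = 0.402381.
Flux = S_0 · cos θ_z = 1361 × 0.402381 = 547.6 W/m².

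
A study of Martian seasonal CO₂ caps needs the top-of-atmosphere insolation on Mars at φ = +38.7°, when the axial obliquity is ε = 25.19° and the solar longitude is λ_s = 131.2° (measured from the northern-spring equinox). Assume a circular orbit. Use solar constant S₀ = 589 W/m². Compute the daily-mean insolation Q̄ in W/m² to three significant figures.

Q̄ ≈ 203 W/m²

Solar declination: sin δ = sin ε · sin λ_s = sin 25.19° × sin 131.2° = 0.32024, so δ = +18.678°.
cos H₀ = −tan(+38.7°) tan(+18.678°) = -0.2708, H₀ = 1.8450 rad.
Bracket: H₀ sin φ sin δ + cos φ cos δ sin H₀ = 1.8450×0.62524×0.32024 + 0.78043×0.94734×0.96263 = 0.369419 + 0.711704 = 1.081123.
Q̄ = (S₀/π) × [bracket] = (589/π) × 1.081123 = 202.7 W/m².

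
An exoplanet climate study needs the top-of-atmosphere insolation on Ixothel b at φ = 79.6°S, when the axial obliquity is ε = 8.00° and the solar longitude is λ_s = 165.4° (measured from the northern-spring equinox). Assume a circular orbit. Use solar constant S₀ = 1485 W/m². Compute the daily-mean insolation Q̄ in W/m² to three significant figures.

Q̄ ≈ 61.2 W/m²

Solar declination: sin δ = sin ε · sin λ_s = sin 8.00° × sin 165.4° = 0.03508, so δ = +2.010°.
cos H₀ = −tan(-79.6°) tan(+2.010°) = 0.1913, H₀ = 1.3784 rad.
Bracket: H₀ sin φ sin δ + cos φ cos δ sin H₀ = 1.3784×-0.98357×0.03508 + 0.18052×0.99938×0.98154 = -0.047560 + 0.177078 = 0.129518.
Q̄ = (S₀/π) × [bracket] = (1485/π) × 0.129518 = 61.22 W/m².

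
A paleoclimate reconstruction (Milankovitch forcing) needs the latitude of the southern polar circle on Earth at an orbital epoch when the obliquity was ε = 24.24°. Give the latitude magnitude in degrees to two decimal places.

The polar circle is the lowest latitude that experiences at least one full rotation of continuous darkness at the northern-summer solstice; it lies at |φ| = 90° − ε = 90° − 24.24° = 65.76°.

65.76°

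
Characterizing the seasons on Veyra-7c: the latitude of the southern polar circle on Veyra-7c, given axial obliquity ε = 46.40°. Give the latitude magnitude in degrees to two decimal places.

The polar circle is the lowest latitude that experiences at least one full rotation of continuous darkness at the northern-summer solstice; it lies at |φ| = 90° − ε = 90° − 46.40° = 43.60°.

43.60°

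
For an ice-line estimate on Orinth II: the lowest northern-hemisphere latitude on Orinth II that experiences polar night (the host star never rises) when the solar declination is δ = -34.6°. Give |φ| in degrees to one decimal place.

Polar night requires cos H₀ = −tan φ tan δ ≥ 1, i.e. tan φ tan δ ≤ −1.
The boundary is |tan φ| · |tan δ| = 1, so |φ| = 90° − |δ| = 90° − 34.6° = 55.4° in the northern hemisphere.

|φ| = 55.4°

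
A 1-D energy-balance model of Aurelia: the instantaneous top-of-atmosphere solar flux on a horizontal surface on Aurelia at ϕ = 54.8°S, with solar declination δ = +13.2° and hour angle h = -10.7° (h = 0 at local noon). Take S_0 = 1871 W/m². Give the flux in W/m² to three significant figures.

cos θ_z = sin ϕ sin δ + cos ϕ cos δ cos h = -0.186596 + 0.551445 = 0.364849.
Flux = S_0 · cos θ_z = 1871 × 0.364849 = 682.6 W/m².

683 W/m²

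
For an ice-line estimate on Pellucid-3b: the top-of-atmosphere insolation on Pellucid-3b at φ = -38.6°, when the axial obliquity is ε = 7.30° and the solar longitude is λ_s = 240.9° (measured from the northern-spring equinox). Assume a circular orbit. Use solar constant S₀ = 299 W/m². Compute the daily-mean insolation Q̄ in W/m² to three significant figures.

Q̄ ≈ 84.6 W/m²

Solar declination: sin δ = sin ε · sin λ_s = sin 7.30° × sin 240.9° = -0.11103, so δ = -6.374°.
cos H₀ = −tan(-38.6°) tan(-6.374°) = -0.0892, H₀ = 1.6601 rad.
Bracket: H₀ sin φ sin δ + cos φ cos δ sin H₀ = 1.6601×-0.62388×-0.11103 + 0.78152×0.99382×0.99602 = 0.114994 + 0.773599 = 0.888593.
Q̄ = (S₀/π) × [bracket] = (299/π) × 0.888593 = 84.57 W/m².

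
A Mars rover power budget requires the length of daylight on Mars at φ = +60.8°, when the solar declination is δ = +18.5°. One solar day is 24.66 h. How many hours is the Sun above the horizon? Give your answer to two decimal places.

cos H₀ = −tan φ · tan δ = −tan(+60.8°) × tan(+18.500°) = -0.5987, so H₀ = 2.2127 rad = 126.78°.
Daylight = 2H₀/(2π) × 24.66 h = (2.2127/π) × 24.66 = 17.37 h.

17.37 h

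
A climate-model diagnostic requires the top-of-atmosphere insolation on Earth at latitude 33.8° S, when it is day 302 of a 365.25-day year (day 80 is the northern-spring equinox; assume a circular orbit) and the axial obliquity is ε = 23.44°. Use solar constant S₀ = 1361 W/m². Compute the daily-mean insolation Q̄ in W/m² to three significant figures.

Solar longitude: λ_s = 360° × (302 − 80)/365.25 = 218.809°.
sin δ = sin 23.44° × sin 218.809° = -0.24930, so δ = -14.436°.
cos H₀ = −tan(-33.8°) tan(-14.436°) = -0.1723, H₀ = 1.7440 rad.
Bracket: H₀ sin φ sin δ + cos φ cos δ sin H₀ = 1.7440×-0.55630×-0.24930 + 0.83098×0.96843×0.98504 = 0.241868 + 0.792707 = 1.034575.
Q̄ = (S₀/π) × [bracket] = (1361/π) × 1.034575 = 448.2 W/m².

Q̄ ≈ 448 W/m²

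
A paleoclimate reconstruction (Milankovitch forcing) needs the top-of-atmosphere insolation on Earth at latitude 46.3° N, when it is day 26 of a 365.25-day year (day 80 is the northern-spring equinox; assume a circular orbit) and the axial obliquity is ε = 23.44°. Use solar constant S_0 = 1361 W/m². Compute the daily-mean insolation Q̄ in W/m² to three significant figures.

Solar longitude: L_s = 360° × (26 − 80)/365.25 = -53.224°, i.e. -53.224° + 360° = 306.776°.
sin δ = sin 23.44° × sin 306.776° = -0.31862, so δ = -18.580°.
cos h₀ = −tan(+46.3°) tan(-18.580°) = 0.3518, h₀ = 1.2114 rad.
Bracket: h₀ sin ϕ sin δ + cos ϕ cos δ sin h₀ = 1.2114×0.72297×-0.31862 + 0.69088×0.94788×0.93609 = -0.279049 + 0.613019 = 0.333970.
Q̄ = (S_0/π) × [bracket] = (1361/π) × 0.333970 = 144.7 W/m².

Q̄ ≈ 145 W/m²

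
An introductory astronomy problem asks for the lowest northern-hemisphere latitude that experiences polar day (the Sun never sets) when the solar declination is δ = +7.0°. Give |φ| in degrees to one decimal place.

Polar day requires cos H₀ = −tan φ tan δ ≤ −1, i.e. tan φ tan δ ≥ 1.
The boundary is |tan φ| · |tan δ| = 1, so |φ| = 90° − |δ| = 90° − 7.0° = 83.0° in the northern hemisphere.

|φ| = 83.0°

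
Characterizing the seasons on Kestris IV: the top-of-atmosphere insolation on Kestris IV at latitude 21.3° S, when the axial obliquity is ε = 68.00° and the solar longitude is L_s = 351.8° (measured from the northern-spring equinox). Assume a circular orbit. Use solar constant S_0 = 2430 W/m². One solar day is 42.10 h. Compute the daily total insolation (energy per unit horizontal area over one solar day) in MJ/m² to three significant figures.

117 MJ/m²

Solar declination: sin δ = sin ε · sin L_s = sin 68.00° × sin 351.8° = -0.13224, so δ = -7.599°.
cos h₀ = −tan(-21.3°) tan(-7.599°) = -0.0520, h₀ = 1.6228 rad.
Bracket: h₀ sin ϕ sin δ + cos ϕ cos δ sin h₀ = 1.6228×-0.36325×-0.13224 + 0.93169×0.99122×0.99865 = 0.077953 + 0.922263 = 1.000216.
Q̄ = (S_0/π) × [bracket] = (2430/π) × 1.000216 = 773.66 W/m².
Daily total = Q̄ × 42.10 h × 3600 s/h = 773.66 × 42.10 × 3600 / 10⁶ = 117.3 MJ/m².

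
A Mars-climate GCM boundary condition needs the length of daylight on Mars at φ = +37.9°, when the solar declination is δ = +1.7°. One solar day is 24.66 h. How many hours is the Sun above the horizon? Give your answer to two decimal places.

12.51 h

cos H₀ = −tan φ · tan δ = −tan(+37.9°) × tan(+1.700°) = -0.0231, so H₀ = 1.5939 rad = 91.32°.
Daylight = 2H₀/(2π) × 24.66 h = (1.5939/π) × 24.66 = 12.51 h.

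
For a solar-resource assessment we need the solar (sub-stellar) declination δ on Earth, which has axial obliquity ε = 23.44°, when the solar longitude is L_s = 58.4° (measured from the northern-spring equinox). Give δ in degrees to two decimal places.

sin δ = sin ε · sin L_s = sin 23.44° × sin 58.4° = 0.338807.
δ = arcsin(0.338807) = +19.80°.

δ = +19.80°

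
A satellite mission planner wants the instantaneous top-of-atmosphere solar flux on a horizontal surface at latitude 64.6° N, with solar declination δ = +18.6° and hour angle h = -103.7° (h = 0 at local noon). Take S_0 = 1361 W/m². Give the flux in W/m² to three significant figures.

cos θ_z = sin ϕ sin δ + cos ϕ cos δ cos h = 0.288127 + -0.096282 = 0.191845.
Flux = S_0 · cos θ_z = 1361 × 0.191845 = 261.1 W/m².

261 W/m²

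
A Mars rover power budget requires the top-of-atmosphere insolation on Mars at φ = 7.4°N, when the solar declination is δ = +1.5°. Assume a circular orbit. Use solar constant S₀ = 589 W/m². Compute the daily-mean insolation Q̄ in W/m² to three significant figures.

Q̄ ≈ 187 W/m²

cos H₀ = −tan(+7.4°) tan(+1.500°) = -0.0034, H₀ = 1.5742 rad.
Bracket: H₀ sin φ sin δ + cos φ cos δ sin H₀ = 1.5742×0.12880×0.02618 + 0.99167×0.99966×0.99999 = 0.005308 + 0.991323 = 0.996631.
Q̄ = (S₀/π) × [bracket] = (589/π) × 0.996631 = 186.9 W/m².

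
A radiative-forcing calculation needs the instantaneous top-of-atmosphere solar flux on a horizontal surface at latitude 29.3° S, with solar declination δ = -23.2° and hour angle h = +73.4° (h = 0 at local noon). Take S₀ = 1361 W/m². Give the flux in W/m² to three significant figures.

cos θ_z = sin φ sin δ + cos φ cos δ cos h = 0.192788 + 0.228993 = 0.421781.
Flux = S₀ · cos θ_z = 1361 × 0.421781 = 574.0 W/m².

574 W/m²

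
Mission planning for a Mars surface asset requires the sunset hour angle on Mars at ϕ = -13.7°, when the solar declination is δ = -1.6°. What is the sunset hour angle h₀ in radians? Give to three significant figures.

cos h₀ = −tan ϕ · tan δ = −tan(-13.7°) × tan(-1.600°) = -0.0068, so h₀ = 1.5776 rad = 90.39°.

h₀ = 1.58 rad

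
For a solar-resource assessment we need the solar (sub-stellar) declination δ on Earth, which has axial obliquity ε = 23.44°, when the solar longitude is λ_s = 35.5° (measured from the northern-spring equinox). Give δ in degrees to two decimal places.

sin δ = sin ε · sin λ_s = sin 23.44° × sin 35.5° = 0.230997.
δ = arcsin(0.230997) = +13.36°.

δ = +13.36°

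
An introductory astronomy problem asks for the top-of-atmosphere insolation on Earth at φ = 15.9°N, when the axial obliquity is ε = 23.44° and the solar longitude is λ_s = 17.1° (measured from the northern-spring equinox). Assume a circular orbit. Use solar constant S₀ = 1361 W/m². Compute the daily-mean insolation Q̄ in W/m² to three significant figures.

Solar declination: sin δ = sin ε · sin λ_s = sin 23.44° × sin 17.1° = 0.11697, so δ = +6.717°.
cos H₀ = −tan(+15.9°) tan(+6.717°) = -0.0335, H₀ = 1.6044 rad.
Bracket: H₀ sin φ sin δ + cos φ cos δ sin H₀ = 1.6044×0.27396×0.11697 + 0.96174×0.99314×0.99944 = 0.051413 + 0.954608 = 1.006021.
Q̄ = (S₀/π) × [bracket] = (1361/π) × 1.006021 = 435.8 W/m².

Q̄ ≈ 436 W/m²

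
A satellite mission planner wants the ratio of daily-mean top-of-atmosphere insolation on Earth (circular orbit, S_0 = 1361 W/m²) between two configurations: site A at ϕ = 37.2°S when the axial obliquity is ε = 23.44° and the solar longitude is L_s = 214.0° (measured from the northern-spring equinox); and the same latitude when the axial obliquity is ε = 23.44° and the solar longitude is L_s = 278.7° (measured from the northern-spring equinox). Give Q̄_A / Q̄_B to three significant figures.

— Configuration A (ϕ=-37.2°):
Solar declination: sin δ = sin ε · sin L_s = sin 23.44° × sin 214.0° = -0.22244, so δ = -12.852°.
cos h₀ = −tan(-37.2°) tan(-12.852°) = -0.1732, h₀ = 1.7449 rad.
Bracket: h₀ sin ϕ sin δ + cos ϕ cos δ sin h₀ = 1.7449×-0.60460×-0.22244 + 0.79653×0.97495×0.98489 = 0.234667 + 0.764843 = 0.999510.
Q̄ = (S_0/π) × [bracket] = (1361/π) × 0.999510 = 433.01 W/m².
— Configuration B (ϕ=-37.2°):
Solar declination: sin δ = sin ε · sin L_s = sin 23.44° × sin 278.7° = -0.39321, so δ = -23.154°.
cos h₀ = −tan(-37.2°) tan(-23.154°) = -0.3246, h₀ = 1.9014 rad.
Bracket: h₀ sin ϕ sin δ + cos ϕ cos δ sin h₀ = 1.9014×-0.60460×-0.39321 + 0.79653×0.91945×0.94585 = 0.452029 + 0.692712 = 1.144741.
Q̄ = (S_0/π) × [bracket] = (1361/π) × 1.144741 = 495.92 W/m².
Ratio Q̄_A / Q̄_B = 433.01 / 495.92 = 0.8731.

Q̄_A / Q̄_B ≈ 0.873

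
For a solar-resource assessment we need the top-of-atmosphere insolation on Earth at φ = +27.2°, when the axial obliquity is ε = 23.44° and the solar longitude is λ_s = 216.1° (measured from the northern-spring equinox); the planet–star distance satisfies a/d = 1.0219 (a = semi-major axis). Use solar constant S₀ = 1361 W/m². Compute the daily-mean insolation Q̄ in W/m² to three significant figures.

Solar declination: sin δ = sin ε · sin λ_s = sin 23.44° × sin 216.1° = -0.23438, so δ = -13.555°.
cos H₀ = −tan(+27.2°) tan(-13.555°) = 0.1239, H₀ = 1.4466 rad.
Bracket: H₀ sin φ sin δ + cos φ cos δ sin H₀ = 1.4466×0.45710×-0.23438 + 0.88942×0.97215×0.99229 = -0.154982 + 0.857983 = 0.703001.
Inverse-square distance factor (a/d)² = 1.0219² = 1.044280.
Q̄ = (S₀/π) × 1.044280 × [bracket] = (1361/π) × 1.044280 × 0.703001 = 318.0 W/m².

Q̄ ≈ 318 W/m²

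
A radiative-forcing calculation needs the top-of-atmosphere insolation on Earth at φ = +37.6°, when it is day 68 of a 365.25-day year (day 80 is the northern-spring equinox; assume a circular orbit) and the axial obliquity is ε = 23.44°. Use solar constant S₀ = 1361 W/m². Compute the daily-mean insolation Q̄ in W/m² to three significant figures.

Q̄ ≈ 309 W/m²

Solar longitude: λ_s = 360° × (68 − 80)/365.25 = -11.828°, i.e. -11.828° + 360° = 348.172°.
sin δ = sin 23.44° × sin 348.172° = -0.08153, so δ = -4.677°.
cos H₀ = −tan(+37.6°) tan(-4.677°) = 0.0630, H₀ = 1.5078 rad.
Bracket: H₀ sin φ sin δ + cos φ cos δ sin H₀ = 1.5078×0.61015×-0.08153 + 0.79229×0.99667×0.99801 = -0.075006 + 0.788080 = 0.713074.
Q̄ = (S₀/π) × [bracket] = (1361/π) × 0.713074 = 308.9 W/m².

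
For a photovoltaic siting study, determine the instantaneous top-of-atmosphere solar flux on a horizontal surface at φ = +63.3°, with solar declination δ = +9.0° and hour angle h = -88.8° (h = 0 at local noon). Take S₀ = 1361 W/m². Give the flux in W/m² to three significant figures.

203 W/m²

cos θ_z = sin φ sin δ + cos φ cos δ cos h = 0.139754 + 0.009294 = 0.149048.
Flux = S₀ · cos θ_z = 1361 × 0.149048 = 202.9 W/m².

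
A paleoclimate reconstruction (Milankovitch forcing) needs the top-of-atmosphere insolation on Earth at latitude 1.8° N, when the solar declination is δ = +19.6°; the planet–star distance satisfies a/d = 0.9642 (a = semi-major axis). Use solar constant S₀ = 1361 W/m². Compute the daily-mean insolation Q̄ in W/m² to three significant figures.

Q̄ ≈ 386 W/m²

cos H₀ = −tan(+1.8°) tan(+19.600°) = -0.0112, H₀ = 1.5820 rad.
Bracket: H₀ sin φ sin δ + cos φ cos δ sin H₀ = 1.5820×0.03141×0.33545 + 0.99951×0.94206×0.99994 = 0.016669 + 0.941542 = 0.958211.
Inverse-square distance factor (a/d)² = 0.9642² = 0.929682.
Q̄ = (S₀/π) × 0.929682 × [bracket] = (1361/π) × 0.929682 × 0.958211 = 385.9 W/m².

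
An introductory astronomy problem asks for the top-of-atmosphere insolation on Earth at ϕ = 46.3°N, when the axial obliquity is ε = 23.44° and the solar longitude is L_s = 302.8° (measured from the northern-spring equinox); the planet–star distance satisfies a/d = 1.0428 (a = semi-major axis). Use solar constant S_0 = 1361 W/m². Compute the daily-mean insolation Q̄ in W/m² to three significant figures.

Q̄ ≈ 149 W/m²

Solar declination: sin δ = sin ε · sin L_s = sin 23.44° × sin 302.8° = -0.33437, so δ = -19.534°.
cos h₀ = −tan(+46.3°) tan(-19.534°) = 0.3713, h₀ = 1.1904 rad.
Bracket: h₀ sin ϕ sin δ + cos ϕ cos δ sin h₀ = 1.1904×0.72297×-0.33437 + 0.69088×0.94244×0.92853 = -0.287767 + 0.604578 = 0.316811.
Inverse-square distance factor (a/d)² = 1.0428² = 1.087432.
Q̄ = (S_0/π) × 1.087432 × [bracket] = (1361/π) × 1.087432 × 0.316811 = 149.2 W/m².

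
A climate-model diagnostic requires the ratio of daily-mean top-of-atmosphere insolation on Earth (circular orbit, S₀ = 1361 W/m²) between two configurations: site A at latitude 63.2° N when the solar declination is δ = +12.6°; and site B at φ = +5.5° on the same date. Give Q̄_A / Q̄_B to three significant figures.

Q̄_A / Q̄_B ≈ 0.786

— Configuration A (φ=+63.2°):
cos H₀ = −tan(+63.2°) tan(+12.600°) = -0.4425, H₀ = 2.0292 rad.
Bracket: H₀ sin φ sin δ + cos φ cos δ sin H₀ = 2.0292×0.89259×0.21814 + 0.45088×0.97592×0.89676 = 0.395105 + 0.394595 = 0.789700.
Q̄ = (S₀/π) × [bracket] = (1361/π) × 0.789700 = 342.11 W/m².
— Configuration B (φ=+5.5°):
cos H₀ = −tan(+5.5°) tan(+12.600°) = -0.0215, H₀ = 1.5923 rad.
Bracket: H₀ sin φ sin δ + cos φ cos δ sin H₀ = 1.5923×0.09585×0.21814 + 0.99540×0.97592×0.99977 = 0.033293 + 0.971207 = 1.004500.
Q̄ = (S₀/π) × [bracket] = (1361/π) × 1.004500 = 435.17 W/m².
Ratio Q̄_A / Q̄_B = 342.11 / 435.17 = 0.7862.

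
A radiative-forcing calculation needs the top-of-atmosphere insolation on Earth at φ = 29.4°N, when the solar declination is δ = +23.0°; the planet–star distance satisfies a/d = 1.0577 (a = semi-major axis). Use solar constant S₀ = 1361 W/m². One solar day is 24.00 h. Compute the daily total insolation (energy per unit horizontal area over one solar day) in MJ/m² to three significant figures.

47.2 MJ/m²

cos H₀ = −tan(+29.4°) tan(+23.000°) = -0.2392, H₀ = 1.8123 rad.
Bracket: H₀ sin φ sin δ + cos φ cos δ sin H₀ = 1.8123×0.49090×0.39073 + 0.87121×0.92050×0.97098 = 0.347616 + 0.778676 = 1.126292.
Inverse-square distance factor (a/d)² = 1.0577² = 1.118729.
Q̄ = (S₀/π) × 1.118729 × [bracket] = (1361/π) × 1.118729 × 1.126292 = 545.86 W/m².
Daily total = Q̄ × 24.00 h × 3600 s/h = 545.86 × 24.00 × 3600 / 10⁶ = 47.16 MJ/m².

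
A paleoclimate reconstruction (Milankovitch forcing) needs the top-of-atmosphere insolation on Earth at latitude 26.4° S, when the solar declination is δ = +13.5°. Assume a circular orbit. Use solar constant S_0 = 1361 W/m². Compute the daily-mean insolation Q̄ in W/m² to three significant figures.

Q̄ ≈ 309 W/m²

cos h₀ = −tan(-26.4°) tan(+13.500°) = 0.1192, h₀ = 1.4513 rad.
Bracket: h₀ sin ϕ sin δ + cos ϕ cos δ sin h₀ = 1.4513×-0.44464×0.23345 + 0.89571×0.97237×0.99287 = -0.150647 + 0.864752 = 0.714105.
Q̄ = (S_0/π) × [bracket] = (1361/π) × 0.714105 = 309.4 W/m².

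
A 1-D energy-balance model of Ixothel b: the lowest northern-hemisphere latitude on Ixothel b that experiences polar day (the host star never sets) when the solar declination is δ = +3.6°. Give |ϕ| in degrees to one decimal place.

Polar day requires cos h₀ = −tan ϕ tan δ ≤ −1, i.e. tan ϕ tan δ ≥ 1.
The boundary is |tan ϕ| · |tan δ| = 1, so |ϕ| = 90° − |δ| = 90° − 3.6° = 86.4° in the northern hemisphere.

|ϕ| = 86.4°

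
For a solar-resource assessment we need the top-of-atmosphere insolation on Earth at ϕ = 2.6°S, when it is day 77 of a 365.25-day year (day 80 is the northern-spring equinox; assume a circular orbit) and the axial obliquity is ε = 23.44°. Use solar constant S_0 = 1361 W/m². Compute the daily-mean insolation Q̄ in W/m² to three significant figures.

Q̄ ≈ 433 W/m²

Solar longitude: L_s = 360° × (77 − 80)/365.25 = -2.957°, i.e. -2.957° + 360° = 357.043°.
sin δ = sin 23.44° × sin 357.043° = -0.02052, so δ = -1.176°.
cos h₀ = −tan(-2.6°) tan(-1.176°) = -0.0009, h₀ = 1.5717 rad.
Bracket: h₀ sin ϕ sin δ + cos ϕ cos δ sin h₀ = 1.5717×-0.04536×-0.02052 + 0.99897×0.99979×1.00000 = 0.001463 + 0.998760 = 1.000223.
Q̄ = (S_0/π) × [bracket] = (1361/π) × 1.000223 = 433.3 W/m².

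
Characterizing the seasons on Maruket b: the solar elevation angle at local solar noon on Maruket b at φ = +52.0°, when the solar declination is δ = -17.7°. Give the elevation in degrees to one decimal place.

20.3°

At local noon the hour angle is zero, so the zenith angle equals |φ − δ| = |+52.0° − (-17.700°)| = 69.700°.
Elevation = 90° − 69.700° = 20.3°.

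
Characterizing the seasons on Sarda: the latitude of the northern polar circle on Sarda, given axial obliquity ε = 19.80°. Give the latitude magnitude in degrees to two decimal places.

70.20°

The polar circle is the lowest latitude that experiences at least one full rotation of continuous daylight at the northern-summer solstice; it lies at |φ| = 90° − ε = 90° − 19.80° = 70.20°.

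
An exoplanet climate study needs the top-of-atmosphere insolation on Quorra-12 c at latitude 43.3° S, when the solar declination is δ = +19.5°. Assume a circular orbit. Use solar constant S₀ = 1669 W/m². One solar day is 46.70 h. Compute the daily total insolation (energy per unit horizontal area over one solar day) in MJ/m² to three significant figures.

cos H₀ = −tan(-43.3°) tan(+19.500°) = 0.3337, H₀ = 1.2306 rad.
Bracket: H₀ sin φ sin δ + cos φ cos δ sin H₀ = 1.2306×-0.68582×0.33381 + 0.72777×0.94264×0.94268 = -0.281726 + 0.646702 = 0.364976.
Q̄ = (S₀/π) × [bracket] = (1669/π) × 0.364976 = 193.90 W/m².
Daily total = Q̄ × 46.70 h × 3600 s/h = 193.90 × 46.70 × 3600 / 10⁶ = 32.60 MJ/m².

32.6 MJ/m²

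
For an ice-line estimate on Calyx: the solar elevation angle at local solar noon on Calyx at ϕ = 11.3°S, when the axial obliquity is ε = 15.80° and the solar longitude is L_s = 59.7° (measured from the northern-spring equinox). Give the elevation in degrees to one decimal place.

65.1°

Solar declination: sin δ = sin ε · sin L_s = sin 15.80° × sin 59.7° = 0.23509, so δ = +13.597°.
At local noon the hour angle is zero, so the zenith angle equals |ϕ − δ| = |-11.3° − (+13.597°)| = 24.897°.
Elevation = 90° − 24.897° = 65.1°.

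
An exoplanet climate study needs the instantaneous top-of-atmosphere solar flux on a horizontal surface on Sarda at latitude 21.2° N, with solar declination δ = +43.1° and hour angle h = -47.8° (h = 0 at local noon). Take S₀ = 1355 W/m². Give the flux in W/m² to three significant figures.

954 W/m²

cos θ_z = sin φ sin δ + cos φ cos δ cos h = 0.247089 + 0.457272 = 0.704361.
Flux = S₀ · cos θ_z = 1355 × 0.704361 = 954.4 W/m².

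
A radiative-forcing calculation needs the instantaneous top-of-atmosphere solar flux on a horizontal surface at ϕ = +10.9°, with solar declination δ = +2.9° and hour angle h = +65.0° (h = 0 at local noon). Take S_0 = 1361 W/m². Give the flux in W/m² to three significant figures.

577 W/m²

cos θ_z = sin ϕ sin δ + cos ϕ cos δ cos h = 0.009567 + 0.414462 = 0.424029.
Flux = S_0 · cos θ_z = 1361 × 0.424029 = 577.1 W/m².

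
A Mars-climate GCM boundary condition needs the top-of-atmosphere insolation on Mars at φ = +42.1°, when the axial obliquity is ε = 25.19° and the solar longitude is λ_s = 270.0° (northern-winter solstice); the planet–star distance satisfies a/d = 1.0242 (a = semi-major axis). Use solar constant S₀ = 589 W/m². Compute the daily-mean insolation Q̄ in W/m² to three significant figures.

Solar declination: sin δ = sin ε · sin λ_s = sin 25.19° × sin 270.0° = -0.42562, so δ = -25.190°.
cos H₀ = −tan(+42.1°) tan(-25.190°) = 0.4250, H₀ = 1.1318 rad.
Bracket: H₀ sin φ sin δ + cos φ cos δ sin H₀ = 1.1318×0.67043×-0.42562 + 0.74198×0.90490×0.90520 = -0.322957 + 0.607767 = 0.284810.
Inverse-square distance factor (a/d)² = 1.0242² = 1.048986.
Q̄ = (S₀/π) × 1.048986 × [bracket] = (589/π) × 1.048986 × 0.284810 = 56.01 W/m².

Q̄ ≈ 56.0 W/m²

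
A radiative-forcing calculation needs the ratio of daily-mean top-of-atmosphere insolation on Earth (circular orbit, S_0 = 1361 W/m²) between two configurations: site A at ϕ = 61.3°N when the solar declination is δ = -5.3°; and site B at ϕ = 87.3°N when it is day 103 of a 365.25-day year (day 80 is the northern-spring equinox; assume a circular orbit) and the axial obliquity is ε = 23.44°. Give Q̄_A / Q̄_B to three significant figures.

Q̄_A / Q̄_B ≈ 0.744

— Configuration A (ϕ=+61.3°):
cos h₀ = −tan(+61.3°) tan(-5.300°) = 0.1694, h₀ = 1.4005 rad.
Bracket: h₀ sin ϕ sin δ + cos ϕ cos δ sin h₀ = 1.4005×0.87715×-0.09237 + 0.48022×0.99572×0.98554 = -0.113472 + 0.471250 = 0.357778.
Q̄ = (S_0/π) × [bracket] = (1361/π) × 0.357778 = 155.00 W/m².
— Configuration B (ϕ=+87.3°):
Solar longitude: L_s = 360° × (103 − 80)/365.25 = 22.669°.
sin δ = sin 23.44° × sin 22.669° = 0.15331, so δ = +8.819°.
cos h₀ = −tan(+87.3°) tan(+8.819°) = -3.2899 ≤ −1 ⇒ polar day, h₀ = π.
Bracket: h₀ sin ϕ sin δ + cos ϕ cos δ sin h₀ = 3.1416×0.99889×0.15331 + 0.04711×0.98818×0.00000 = 0.481104 + 0.000000 = 0.481104.
Q̄ = (S_0/π) × [bracket] = (1361/π) × 0.481104 = 208.42 W/m².
Ratio Q̄_A / Q̄_B = 155.00 / 208.42 = 0.7437.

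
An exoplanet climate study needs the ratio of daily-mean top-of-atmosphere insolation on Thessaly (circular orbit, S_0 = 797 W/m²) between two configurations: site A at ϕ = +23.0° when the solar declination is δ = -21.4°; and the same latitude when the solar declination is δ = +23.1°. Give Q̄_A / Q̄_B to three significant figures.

— Configuration A (ϕ=+23.0°):
cos h₀ = −tan(+23.0°) tan(-21.400°) = 0.1663, h₀ = 1.4037 rad.
Bracket: h₀ sin ϕ sin δ + cos ϕ cos δ sin h₀ = 1.4037×0.39073×-0.36488 + 0.92050×0.93106×0.98607 = -0.200125 + 0.845102 = 0.644977.
Q̄ = (S_0/π) × [bracket] = (797/π) × 0.644977 = 163.63 W/m².
— Configuration B (ϕ=+23.0°):
cos h₀ = −tan(+23.0°) tan(+23.100°) = -0.1811, h₀ = 1.7529 rad.
Bracket: h₀ sin ϕ sin δ + cos ϕ cos δ sin h₀ = 1.7529×0.39073×0.39234 + 0.92050×0.91982×0.98347 = 0.268718 + 0.832698 = 1.101416.
Q̄ = (S_0/π) × [bracket] = (797/π) × 1.101416 = 279.42 W/m².
Ratio Q̄_A / Q̄_B = 163.63 / 279.42 = 0.5856.

Q̄_A / Q̄_B ≈ 0.586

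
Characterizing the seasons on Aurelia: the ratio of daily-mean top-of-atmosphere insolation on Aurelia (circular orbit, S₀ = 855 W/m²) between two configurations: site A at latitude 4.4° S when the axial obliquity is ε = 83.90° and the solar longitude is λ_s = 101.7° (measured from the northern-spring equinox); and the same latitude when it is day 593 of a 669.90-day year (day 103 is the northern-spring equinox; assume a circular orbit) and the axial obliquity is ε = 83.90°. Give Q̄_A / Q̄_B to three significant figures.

Q̄_A / Q̄_B ≈ 0.416

— Configuration A (φ=-4.4°):
Solar declination: sin δ = sin ε · sin λ_s = sin 83.90° × sin 101.7° = 0.97368, so δ = +76.825°.
cos H₀ = −tan(-4.4°) tan(+76.825°) = 0.3287, H₀ = 1.2359 rad.
Bracket: H₀ sin φ sin δ + cos φ cos δ sin H₀ = 1.2359×-0.07672×0.97368 + 0.99705×0.22793×0.94443 = -0.092323 + 0.214629 = 0.122306.
Q̄ = (S₀/π) × [bracket] = (855/π) × 0.122306 = 33.286 W/m².
— Configuration B (φ=-4.4°):
Solar longitude: λ_s = 360° × (593 − 103)/669.90 = 263.323°.
sin δ = sin 83.90° × sin 263.323° = -0.98759, so δ = -80.965°.
cos H₀ = −tan(-4.4°) tan(-80.965°) = -0.4839, H₀ = 2.0759 rad.
Bracket: H₀ sin φ sin δ + cos φ cos δ sin H₀ = 2.0759×-0.07672×-0.98759 + 0.99705×0.15703×0.87511 = 0.157287 + 0.137013 = 0.294300.
Q̄ = (S₀/π) × [bracket] = (855/π) × 0.294300 = 80.095 W/m².
Ratio Q̄_A / Q̄_B = 33.286 / 80.095 = 0.4156.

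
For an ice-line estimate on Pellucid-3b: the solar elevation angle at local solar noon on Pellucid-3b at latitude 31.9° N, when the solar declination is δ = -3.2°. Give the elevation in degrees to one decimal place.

54.9°

At local noon the hour angle is zero, so the zenith angle equals |φ − δ| = |+31.9° − (-3.200°)| = 35.100°.
Elevation = 90° − 35.100° = 54.9°.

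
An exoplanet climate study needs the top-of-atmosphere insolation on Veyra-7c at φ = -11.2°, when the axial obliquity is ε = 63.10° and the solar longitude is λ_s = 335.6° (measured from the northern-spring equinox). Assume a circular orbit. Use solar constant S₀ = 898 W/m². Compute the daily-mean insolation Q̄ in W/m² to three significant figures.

Q̄ ≈ 294 W/m²

Solar declination: sin δ = sin ε · sin λ_s = sin 63.10° × sin 335.6° = -0.36841, so δ = -21.617°.
cos H₀ = −tan(-11.2°) tan(-21.617°) = -0.0785, H₀ = 1.6493 rad.
Bracket: H₀ sin φ sin δ + cos φ cos δ sin H₀ = 1.6493×-0.19423×-0.36841 + 0.98096×0.92967×0.99692 = 0.118018 + 0.909160 = 1.027178.
Q̄ = (S₀/π) × [bracket] = (898/π) × 1.027178 = 293.6 W/m².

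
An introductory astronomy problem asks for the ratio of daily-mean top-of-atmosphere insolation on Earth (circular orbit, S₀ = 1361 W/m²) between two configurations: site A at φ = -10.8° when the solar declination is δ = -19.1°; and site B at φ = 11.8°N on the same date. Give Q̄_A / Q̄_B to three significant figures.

Q̄_A / Q̄_B ≈ 1.25

— Configuration A (φ=-10.8°):
cos H₀ = −tan(-10.8°) tan(-19.100°) = -0.0661, H₀ = 1.6369 rad.
Bracket: H₀ sin φ sin δ + cos φ cos δ sin H₀ = 1.6369×-0.18738×-0.32722 + 0.98229×0.94495×0.99782 = 0.100366 + 0.926191 = 1.026557.
Q̄ = (S₀/π) × [bracket] = (1361/π) × 1.026557 = 444.72 W/m².
— Configuration B (φ=+11.8°):
cos H₀ = −tan(+11.8°) tan(-19.100°) = 0.0723, H₀ = 1.4984 rad.
Bracket: H₀ sin φ sin δ + cos φ cos δ sin H₀ = 1.4984×0.20450×-0.32722 + 0.97887×0.94495×0.99738 = -0.100268 + 0.922560 = 0.822292.
Q̄ = (S₀/π) × [bracket] = (1361/π) × 0.822292 = 356.23 W/m².
Ratio Q̄_A / Q̄_B = 444.72 / 356.23 = 1.248.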